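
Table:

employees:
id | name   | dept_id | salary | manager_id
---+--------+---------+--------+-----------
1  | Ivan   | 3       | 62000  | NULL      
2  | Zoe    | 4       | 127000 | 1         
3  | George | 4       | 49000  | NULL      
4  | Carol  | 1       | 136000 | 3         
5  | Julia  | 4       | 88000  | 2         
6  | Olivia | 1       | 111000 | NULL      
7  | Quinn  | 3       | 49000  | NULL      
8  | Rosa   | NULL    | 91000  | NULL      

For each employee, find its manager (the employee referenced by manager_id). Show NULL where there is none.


This is a self-join: employees is joined to a second copy of itself, matching each row's manager_id to another row's id. Use LEFT JOIN so rows with manager_id=NULL are kept.
  - employee 1 (Ivan): manager_id=NULL -> NULL
  - employee 2 (Zoe): manager_id=1 -> Ivan
  - employee 3 (George): manager_id=NULL -> NULL
  - employee 4 (Carol): manager_id=3 -> George
  - employee 5 (Julia): manager_id=2 -> Zoe
  - employee 6 (Olivia): manager_id=NULL -> NULL
  - employee 7 (Quinn): manager_id=NULL -> NULL
  - employee 8 (Rosa): manager_id=NULL -> NULL

SQL:
SELECT a.name AS item, b.name AS manager
FROM employees a
LEFT JOIN employees b ON a.manager_id = b.id

Result:
item   | manager
-------+--------
Ivan   | NULL   
Zoe    | Ivan   
George | NULL   
Carol  | George 
Julia  | Zoe    
Olivia | NULL   
Quinn  | NULL   
Rosa   | NULL   


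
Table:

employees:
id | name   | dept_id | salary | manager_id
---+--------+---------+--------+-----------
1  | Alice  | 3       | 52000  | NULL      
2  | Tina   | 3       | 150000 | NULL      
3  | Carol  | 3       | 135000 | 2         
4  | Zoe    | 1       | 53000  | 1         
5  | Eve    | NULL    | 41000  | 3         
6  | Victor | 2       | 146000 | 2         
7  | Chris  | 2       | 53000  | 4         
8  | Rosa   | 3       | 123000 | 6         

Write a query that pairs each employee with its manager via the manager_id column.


This is a self-join: employees is joined to a second copy of itself, matching each row's manager_id to another row's id. Use LEFT JOIN so rows with manager_id=NULL are kept.
  - employee 1 (Alice): manager_id=NULL -> NULL
  - employee 2 (Tina): manager_id=NULL -> NULL
  - employee 3 (Carol): manager_id=2 -> Tina
  - employee 4 (Zoe): manager_id=1 -> Alice
  - employee 5 (Eve): manager_id=3 -> Carol
  - employee 6 (Victor): manager_id=2 -> Tina
  - employee 7 (Chris): manager_id=4 -> Zoe
  - employee 8 (Rosa): manager_id=6 -> Victor

SQL:
SELECT a.name AS item, b.name AS manager
FROM employees a
LEFT JOIN employees b ON a.manager_id = b.id

Result:
item   | manager
-------+--------
Alice  | NULL   
Tina   | NULL   
Carol  | Tina   
Zoe    | Alice  
Eve    | Carol  
Victor | Tina   
Chris  | Zoe    
Rosa   | Victor 


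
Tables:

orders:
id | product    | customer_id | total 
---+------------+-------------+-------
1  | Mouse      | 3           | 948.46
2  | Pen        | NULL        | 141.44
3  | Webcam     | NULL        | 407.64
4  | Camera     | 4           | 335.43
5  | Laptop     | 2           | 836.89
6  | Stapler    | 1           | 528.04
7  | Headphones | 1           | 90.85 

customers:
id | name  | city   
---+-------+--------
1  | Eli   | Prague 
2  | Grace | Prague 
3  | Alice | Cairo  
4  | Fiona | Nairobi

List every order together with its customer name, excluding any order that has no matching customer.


INNER JOIN keeps only orders rows whose customer_id matches an id in customers. Walk through each order:
  - order 1 (Mouse): customer_id=3 -> matches Alice
  - order 2 (Pen): customer_id=NULL, no match -> dropped
  - order 3 (Webcam): customer_id=NULL, no match -> dropped
  - order 4 (Camera): customer_id=4 -> matches Fiona
  - order 5 (Laptop): customer_id=2 -> matches Grace
  - order 6 (Stapler): customer_id=1 -> matches Eli
  - order 7 (Headphones): customer_id=1 -> matches Eli
So 2 of 7 rows are dropped.

SQL:
SELECT a.product, b.name AS customer
FROM orders a
INNER JOIN customers b ON a.customer_id = b.id

Result:
product    | customer
-----------+---------
Mouse      | Alice   
Camera     | Fiona   
Laptop     | Grace   
Stapler    | Eli     
Headphones | Eli     


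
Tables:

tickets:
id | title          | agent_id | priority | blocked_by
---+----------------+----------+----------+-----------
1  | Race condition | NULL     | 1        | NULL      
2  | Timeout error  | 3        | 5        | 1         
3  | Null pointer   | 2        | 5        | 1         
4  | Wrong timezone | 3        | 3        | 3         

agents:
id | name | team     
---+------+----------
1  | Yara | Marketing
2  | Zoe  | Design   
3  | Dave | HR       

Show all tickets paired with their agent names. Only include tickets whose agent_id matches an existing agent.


INNER JOIN keeps only tickets rows whose agent_id matches an id in agents. Walk through each ticket:
  - ticket 1 (Race condition): agent_id=NULL, no match -> dropped
  - ticket 2 (Timeout error): agent_id=3 -> matches Dave
  - ticket 3 (Null pointer): agent_id=2 -> matches Zoe
  - ticket 4 (Wrong timezone): agent_id=3 -> matches Dave
So 1 of 4 rows is dropped.

SQL:
SELECT a.title, b.name AS agent
FROM tickets a
INNER JOIN agents b ON a.agent_id = b.id

Result:
title          | agent
---------------+------
Timeout error  | Dave 
Null pointer   | Zoe  
Wrong timezone | Dave 


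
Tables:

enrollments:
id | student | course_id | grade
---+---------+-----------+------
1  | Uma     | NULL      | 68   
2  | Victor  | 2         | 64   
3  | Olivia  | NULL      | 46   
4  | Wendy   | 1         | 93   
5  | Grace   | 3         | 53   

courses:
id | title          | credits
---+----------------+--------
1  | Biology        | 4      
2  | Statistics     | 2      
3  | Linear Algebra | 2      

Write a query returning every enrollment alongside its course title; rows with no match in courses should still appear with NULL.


LEFT JOIN keeps every row from enrollments (the left table); where course_id has no match in courses, the course columns become NULL. Walk through each enrollment:
  - enrollment 1 (Uma): course_id=NULL, no match -> kept with NULL
  - enrollment 2 (Victor): course_id=2 -> matches Statistics
  - enrollment 3 (Olivia): course_id=NULL, no match -> kept with NULL
  - enrollment 4 (Wendy): course_id=1 -> matches Biology
  - enrollment 5 (Grace): course_id=3 -> matches Linear Algebra
All 5 rows appear; 2 have NULL course.

SQL:
SELECT a.student, b.title AS course
FROM enrollments a
LEFT JOIN courses b ON a.course_id = b.id

Result:
student | course        
--------+---------------
Uma     | NULL          
Victor  | Statistics    
Olivia  | NULL          
Wendy   | Biology       
Grace   | Linear Algebra


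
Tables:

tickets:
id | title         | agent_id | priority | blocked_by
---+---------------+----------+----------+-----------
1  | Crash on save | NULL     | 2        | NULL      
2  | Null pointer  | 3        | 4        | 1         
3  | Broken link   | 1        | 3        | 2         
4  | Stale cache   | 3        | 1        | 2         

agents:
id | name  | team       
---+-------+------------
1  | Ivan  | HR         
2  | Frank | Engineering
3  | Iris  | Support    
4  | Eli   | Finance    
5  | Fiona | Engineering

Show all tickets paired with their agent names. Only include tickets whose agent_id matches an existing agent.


INNER JOIN keeps only tickets rows whose agent_id matches an id in agents. Walk through each ticket:
  - ticket 1 (Crash on save): agent_id=NULL, no match -> dropped
  - ticket 2 (Null pointer): agent_id=3 -> matches Iris
  - ticket 3 (Broken link): agent_id=1 -> matches Ivan
  - ticket 4 (Stale cache): agent_id=3 -> matches Iris
So 1 of 4 rows is dropped.

SQL:
SELECT a.title, b.name AS agent
FROM tickets a
INNER JOIN agents b ON a.agent_id = b.id

Result:
title        | agent
-------------+------
Null pointer | Iris 
Broken link  | Ivan 
Stale cache  | Iris 


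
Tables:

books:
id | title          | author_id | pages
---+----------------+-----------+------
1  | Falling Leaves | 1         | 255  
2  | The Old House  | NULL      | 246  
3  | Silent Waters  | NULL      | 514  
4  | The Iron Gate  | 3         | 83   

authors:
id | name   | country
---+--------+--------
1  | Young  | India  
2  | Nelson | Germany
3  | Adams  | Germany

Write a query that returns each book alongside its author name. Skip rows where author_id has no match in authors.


INNER JOIN keeps only books rows whose author_id matches an id in authors. Walk through each book:
  - book 1 (Falling Leaves): author_id=1 -> matches Young
  - book 2 (The Old House): author_id=NULL, no match -> dropped
  - book 3 (Silent Waters): author_id=NULL, no match -> dropped
  - book 4 (The Iron Gate): author_id=3 -> matches Adams
So 2 of 4 rows are dropped.

SQL:
SELECT a.title, b.name AS author
FROM books a
INNER JOIN authors b ON a.author_id = b.id

Result:
title          | author
---------------+-------
Falling Leaves | Young 
The Iron Gate  | Adams 


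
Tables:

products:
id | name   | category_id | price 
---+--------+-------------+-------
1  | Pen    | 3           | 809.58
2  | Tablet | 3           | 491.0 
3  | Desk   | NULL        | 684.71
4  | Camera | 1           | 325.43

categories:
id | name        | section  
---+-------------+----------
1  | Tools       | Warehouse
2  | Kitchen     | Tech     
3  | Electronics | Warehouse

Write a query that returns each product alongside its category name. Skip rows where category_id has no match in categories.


INNER JOIN keeps only products rows whose category_id matches an id in categories. Walk through each product:
  - product 1 (Pen): category_id=3 -> matches Electronics
  - product 2 (Tablet): category_id=3 -> matches Electronics
  - product 3 (Desk): category_id=NULL, no match -> dropped
  - product 4 (Camera): category_id=1 -> matches Tools
So 1 of 4 rows is dropped.

SQL:
SELECT a.name, b.name AS category
FROM products a
INNER JOIN categories b ON a.category_id = b.id

Result:
name   | category   
-------+------------
Pen    | Electronics
Tablet | Electronics
Camera | Tools      


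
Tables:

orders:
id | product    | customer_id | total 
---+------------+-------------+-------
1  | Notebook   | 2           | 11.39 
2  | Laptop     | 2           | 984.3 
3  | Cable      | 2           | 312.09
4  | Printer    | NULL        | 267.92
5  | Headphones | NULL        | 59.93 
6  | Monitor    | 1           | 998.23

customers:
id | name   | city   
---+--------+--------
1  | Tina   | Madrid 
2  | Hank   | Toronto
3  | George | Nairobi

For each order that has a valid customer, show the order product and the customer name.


INNER JOIN keeps only orders rows whose customer_id matches an id in customers. Walk through each order:
  - order 1 (Notebook): customer_id=2 -> matches Hank
  - order 2 (Laptop): customer_id=2 -> matches Hank
  - order 3 (Cable): customer_id=2 -> matches Hank
  - order 4 (Printer): customer_id=NULL, no match -> dropped
  - order 5 (Headphones): customer_id=NULL, no match -> dropped
  - order 6 (Monitor): customer_id=1 -> matches Tina
So 2 of 6 rows are dropped.

SQL:
SELECT a.product, b.name AS customer
FROM orders a
INNER JOIN customers b ON a.customer_id = b.id

Result:
product  | customer
---------+---------
Notebook | Hank    
Laptop   | Hank    
Cable    | Hank    
Monitor  | Tina    


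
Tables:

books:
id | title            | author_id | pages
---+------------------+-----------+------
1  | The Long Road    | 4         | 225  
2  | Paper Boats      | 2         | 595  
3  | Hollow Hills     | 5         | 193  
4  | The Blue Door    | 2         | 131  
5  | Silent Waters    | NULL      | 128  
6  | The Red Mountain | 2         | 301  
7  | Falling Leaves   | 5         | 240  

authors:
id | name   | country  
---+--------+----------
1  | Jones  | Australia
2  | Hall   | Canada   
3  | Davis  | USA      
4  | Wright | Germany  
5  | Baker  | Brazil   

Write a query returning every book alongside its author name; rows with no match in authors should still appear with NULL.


LEFT JOIN keeps every row from books (the left table); where author_id has no match in authors, the author columns become NULL. Walk through each book:
  - book 1 (The Long Road): author_id=4 -> matches Wright
  - book 2 (Paper Boats): author_id=2 -> matches Hall
  - book 3 (Hollow Hills): author_id=5 -> matches Baker
  - book 4 (The Blue Door): author_id=2 -> matches Hall
  - book 5 (Silent Waters): author_id=NULL, no match -> kept with NULL
  - book 6 (The Red Mountain): author_id=2 -> matches Hall
  - book 7 (Falling Leaves): author_id=5 -> matches Baker
All 7 rows appear; 1 has NULL author.

SQL:
SELECT a.title, b.name AS author
FROM books a
LEFT JOIN authors b ON a.author_id = b.id

Result:
title            | author
-----------------+-------
The Long Road    | Wright
Paper Boats      | Hall  
Hollow Hills     | Baker 
The Blue Door    | Hall  
Silent Waters    | NULL  
The Red Mountain | Hall  
Falling Leaves   | Baker 


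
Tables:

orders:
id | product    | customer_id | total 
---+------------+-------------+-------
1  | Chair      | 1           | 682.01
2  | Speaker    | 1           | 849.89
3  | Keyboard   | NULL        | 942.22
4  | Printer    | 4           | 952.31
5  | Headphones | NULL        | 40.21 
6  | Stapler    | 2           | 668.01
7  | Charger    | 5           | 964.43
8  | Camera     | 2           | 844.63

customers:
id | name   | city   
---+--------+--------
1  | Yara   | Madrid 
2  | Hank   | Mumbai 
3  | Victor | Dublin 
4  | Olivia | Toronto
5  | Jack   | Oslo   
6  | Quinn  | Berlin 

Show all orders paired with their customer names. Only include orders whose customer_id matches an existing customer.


INNER JOIN keeps only orders rows whose customer_id matches an id in customers. Walk through each order:
  - order 1 (Chair): customer_id=1 -> matches Yara
  - order 2 (Speaker): customer_id=1 -> matches Yara
  - order 3 (Keyboard): customer_id=NULL, no match -> dropped
  - order 4 (Printer): customer_id=4 -> matches Olivia
  - order 5 (Headphones): customer_id=NULL, no match -> dropped
  - order 6 (Stapler): customer_id=2 -> matches Hank
  - order 7 (Charger): customer_id=5 -> matches Jack
  - order 8 (Camera): customer_id=2 -> matches Hank
So 2 of 8 rows are dropped.

SQL:
SELECT a.product, b.name AS customer
FROM orders a
INNER JOIN customers b ON a.customer_id = b.id

Result:
product | customer
--------+---------
Chair   | Yara    
Speaker | Yara    
Printer | Olivia  
Stapler | Hank    
Charger | Jack    
Camera  | Hank    


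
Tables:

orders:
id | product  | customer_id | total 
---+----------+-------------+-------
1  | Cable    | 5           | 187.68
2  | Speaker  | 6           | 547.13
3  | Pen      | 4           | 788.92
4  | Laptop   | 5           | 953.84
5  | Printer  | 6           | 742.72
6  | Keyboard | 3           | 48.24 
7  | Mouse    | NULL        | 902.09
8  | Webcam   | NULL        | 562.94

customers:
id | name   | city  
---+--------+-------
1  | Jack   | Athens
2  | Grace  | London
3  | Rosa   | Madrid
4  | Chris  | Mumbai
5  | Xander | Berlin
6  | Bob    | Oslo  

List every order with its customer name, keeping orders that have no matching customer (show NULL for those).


LEFT JOIN keeps every row from orders (the left table); where customer_id has no match in customers, the customer columns become NULL. Walk through each order:
  - order 1 (Cable): customer_id=5 -> matches Xander
  - order 2 (Speaker): customer_id=6 -> matches Bob
  - order 3 (Pen): customer_id=4 -> matches Chris
  - order 4 (Laptop): customer_id=5 -> matches Xander
  - order 5 (Printer): customer_id=6 -> matches Bob
  - order 6 (Keyboard): customer_id=3 -> matches Rosa
  - order 7 (Mouse): customer_id=NULL, no match -> kept with NULL
  - order 8 (Webcam): customer_id=NULL, no match -> kept with NULL
All 8 rows appear; 2 have NULL customer.

SQL:
SELECT a.product, b.name AS customer
FROM orders a
LEFT JOIN customers b ON a.customer_id = b.id

Result:
product  | customer
---------+---------
Cable    | Xander  
Speaker  | Bob     
Pen      | Chris   
Laptop   | Xander  
Printer  | Bob     
Keyboard | Rosa    
Mouse    | NULL    
Webcam   | NULL    


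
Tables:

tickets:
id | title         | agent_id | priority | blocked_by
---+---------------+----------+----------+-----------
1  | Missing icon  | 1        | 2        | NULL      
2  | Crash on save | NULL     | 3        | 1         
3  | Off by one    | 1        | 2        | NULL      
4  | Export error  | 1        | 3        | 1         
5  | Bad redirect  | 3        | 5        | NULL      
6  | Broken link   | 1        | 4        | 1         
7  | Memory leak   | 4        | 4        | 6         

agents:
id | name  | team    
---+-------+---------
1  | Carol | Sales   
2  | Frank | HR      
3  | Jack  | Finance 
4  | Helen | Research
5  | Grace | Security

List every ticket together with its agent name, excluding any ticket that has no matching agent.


INNER JOIN keeps only tickets rows whose agent_id matches an id in agents. Walk through each ticket:
  - ticket 1 (Missing icon): agent_id=1 -> matches Carol
  - ticket 2 (Crash on save): agent_id=NULL, no match -> dropped
  - ticket 3 (Off by one): agent_id=1 -> matches Carol
  - ticket 4 (Export error): agent_id=1 -> matches Carol
  - ticket 5 (Bad redirect): agent_id=3 -> matches Jack
  - ticket 6 (Broken link): agent_id=1 -> matches Carol
  - ticket 7 (Memory leak): agent_id=4 -> matches Helen
So 1 of 7 rows is dropped.

SQL:
SELECT a.title, b.name AS agent
FROM tickets a
INNER JOIN agents b ON a.agent_id = b.id

Result:
title        | agent
-------------+------
Missing icon | Carol
Off by one   | Carol
Export error | Carol
Bad redirect | Jack 
Broken link  | Carol
Memory leak  | Helen


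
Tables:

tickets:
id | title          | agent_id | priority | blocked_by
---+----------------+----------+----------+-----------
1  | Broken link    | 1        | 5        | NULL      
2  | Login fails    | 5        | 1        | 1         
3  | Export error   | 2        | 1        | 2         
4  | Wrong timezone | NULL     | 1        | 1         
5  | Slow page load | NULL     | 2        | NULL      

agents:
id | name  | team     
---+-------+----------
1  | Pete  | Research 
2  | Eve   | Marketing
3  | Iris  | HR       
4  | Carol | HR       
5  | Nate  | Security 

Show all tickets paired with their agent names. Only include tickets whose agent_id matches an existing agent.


INNER JOIN keeps only tickets rows whose agent_id matches an id in agents. Walk through each ticket:
  - ticket 1 (Broken link): agent_id=1 -> matches Pete
  - ticket 2 (Login fails): agent_id=5 -> matches Nate
  - ticket 3 (Export error): agent_id=2 -> matches Eve
  - ticket 4 (Wrong timezone): agent_id=NULL, no match -> dropped
  - ticket 5 (Slow page load): agent_id=NULL, no match -> dropped
So 2 of 5 rows are dropped.

SQL:
SELECT a.title, b.name AS agent
FROM tickets a
INNER JOIN agents b ON a.agent_id = b.id

Result:
title        | agent
-------------+------
Broken link  | Pete 
Login fails  | Nate 
Export error | Eve  


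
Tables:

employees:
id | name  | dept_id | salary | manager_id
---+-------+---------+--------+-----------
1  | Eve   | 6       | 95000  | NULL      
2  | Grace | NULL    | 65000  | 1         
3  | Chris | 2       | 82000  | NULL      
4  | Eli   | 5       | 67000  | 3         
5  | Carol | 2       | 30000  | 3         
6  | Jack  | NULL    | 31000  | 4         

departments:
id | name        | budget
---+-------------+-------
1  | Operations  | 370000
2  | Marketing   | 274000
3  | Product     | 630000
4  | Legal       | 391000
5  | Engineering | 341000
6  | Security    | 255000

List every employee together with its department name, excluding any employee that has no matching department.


INNER JOIN keeps only employees rows whose dept_id matches an id in departments. Walk through each employee:
  - employee 1 (Eve): dept_id=6 -> matches Security
  - employee 2 (Grace): dept_id=NULL, no match -> dropped
  - employee 3 (Chris): dept_id=2 -> matches Marketing
  - employee 4 (Eli): dept_id=5 -> matches Engineering
  - employee 5 (Carol): dept_id=2 -> matches Marketing
  - employee 6 (Jack): dept_id=NULL, no match -> dropped
So 2 of 6 rows are dropped.

SQL:
SELECT a.name, b.name AS department
FROM employees a
INNER JOIN departments b ON a.dept_id = b.id

Result:
name  | department 
------+------------
Eve   | Security   
Chris | Marketing  
Eli   | Engineering
Carol | Marketing  


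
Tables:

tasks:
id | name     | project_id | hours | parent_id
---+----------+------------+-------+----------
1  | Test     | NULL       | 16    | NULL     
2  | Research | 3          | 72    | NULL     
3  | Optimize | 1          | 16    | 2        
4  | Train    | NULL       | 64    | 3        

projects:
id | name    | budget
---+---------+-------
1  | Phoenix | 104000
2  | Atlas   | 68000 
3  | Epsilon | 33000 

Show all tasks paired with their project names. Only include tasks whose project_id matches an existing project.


INNER JOIN keeps only tasks rows whose project_id matches an id in projects. Walk through each task:
  - task 1 (Test): project_id=NULL, no match -> dropped
  - task 2 (Research): project_id=3 -> matches Epsilon
  - task 3 (Optimize): project_id=1 -> matches Phoenix
  - task 4 (Train): project_id=NULL, no match -> dropped
So 2 of 4 rows are dropped.

SQL:
SELECT a.name, b.name AS project
FROM tasks a
INNER JOIN projects b ON a.project_id = b.id

Result:
name     | project
---------+--------
Research | Epsilon
Optimize | Phoenix


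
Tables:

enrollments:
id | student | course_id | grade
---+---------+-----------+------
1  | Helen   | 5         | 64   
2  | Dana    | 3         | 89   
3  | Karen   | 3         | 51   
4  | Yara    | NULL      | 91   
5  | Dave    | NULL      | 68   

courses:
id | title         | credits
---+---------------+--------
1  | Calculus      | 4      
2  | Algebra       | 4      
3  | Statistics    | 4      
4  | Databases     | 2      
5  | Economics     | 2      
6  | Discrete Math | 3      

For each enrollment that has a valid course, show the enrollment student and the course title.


INNER JOIN keeps only enrollments rows whose course_id matches an id in courses. Walk through each enrollment:
  - enrollment 1 (Helen): course_id=5 -> matches Economics
  - enrollment 2 (Dana): course_id=3 -> matches Statistics
  - enrollment 3 (Karen): course_id=3 -> matches Statistics
  - enrollment 4 (Yara): course_id=NULL, no match -> dropped
  - enrollment 5 (Dave): course_id=NULL, no match -> dropped
So 2 of 5 rows are dropped.

SQL:
SELECT a.student, b.title AS course
FROM enrollments a
INNER JOIN courses b ON a.course_id = b.id

Result:
student | course    
--------+-----------
Helen   | Economics 
Dana    | Statistics
Karen   | Statistics


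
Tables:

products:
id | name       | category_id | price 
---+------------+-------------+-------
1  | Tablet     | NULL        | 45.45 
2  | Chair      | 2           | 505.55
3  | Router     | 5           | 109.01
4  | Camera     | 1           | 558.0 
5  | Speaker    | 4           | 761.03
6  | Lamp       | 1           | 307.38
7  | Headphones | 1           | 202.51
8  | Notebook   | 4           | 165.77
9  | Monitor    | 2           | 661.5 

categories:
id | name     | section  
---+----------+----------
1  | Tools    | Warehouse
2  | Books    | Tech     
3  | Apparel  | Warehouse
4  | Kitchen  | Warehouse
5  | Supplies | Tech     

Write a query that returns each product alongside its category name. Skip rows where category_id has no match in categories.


INNER JOIN keeps only products rows whose category_id matches an id in categories. Walk through each product:
  - product 1 (Tablet): category_id=NULL, no match -> dropped
  - product 2 (Chair): category_id=2 -> matches Books
  - product 3 (Router): category_id=5 -> matches Supplies
  - product 4 (Camera): category_id=1 -> matches Tools
  - product 5 (Speaker): category_id=4 -> matches Kitchen
  - product 6 (Lamp): category_id=1 -> matches Tools
  - product 7 (Headphones): category_id=1 -> matches Tools
  - product 8 (Notebook): category_id=4 -> matches Kitchen
  - product 9 (Monitor): category_id=2 -> matches Books
So 1 of 9 rows is dropped.

SQL:
SELECT a.name, b.name AS category
FROM products a
INNER JOIN categories b ON a.category_id = b.id

Result:
name       | category
-----------+---------
Chair      | Books   
Router     | Supplies
Camera     | Tools   
Speaker    | Kitchen 
Lamp       | Tools   
Headphones | Tools   
Notebook   | Kitchen 
Monitor    | Books   


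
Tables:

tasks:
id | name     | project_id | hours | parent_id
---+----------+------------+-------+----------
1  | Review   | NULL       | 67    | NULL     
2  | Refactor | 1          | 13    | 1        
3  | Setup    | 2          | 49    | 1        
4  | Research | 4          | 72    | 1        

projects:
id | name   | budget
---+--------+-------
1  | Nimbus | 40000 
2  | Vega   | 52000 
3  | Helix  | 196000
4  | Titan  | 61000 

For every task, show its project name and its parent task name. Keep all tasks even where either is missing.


Two LEFT JOINs from the same base table tasks: one to projects via project_id, one to tasks itself via parent_id. Both are LEFT so every task is preserved.
Match against projects:
  - task 1 (Review): project_id=NULL, no match -> kept with NULL
  - task 2 (Refactor): project_id=1 -> matches Nimbus
  - task 3 (Setup): project_id=2 -> matches Vega
  - task 4 (Research): project_id=4 -> matches Titan
Match against tasks (self):
  - task 1 (Review): parent_id=NULL -> NULL
  - task 2 (Refactor): parent_id=1 -> Review
  - task 3 (Setup): parent_id=1 -> Review
  - task 4 (Research): parent_id=1 -> Review

SQL:
SELECT a.name, b.name AS project, c.name AS parent
FROM tasks a
LEFT JOIN projects b ON a.project_id = b.id
LEFT JOIN tasks c ON a.parent_id = c.id

Result:
name     | project | parent
---------+---------+-------
Review   | NULL    | NULL  
Refactor | Nimbus  | Review
Setup    | Vega    | Review
Research | Titan   | Review


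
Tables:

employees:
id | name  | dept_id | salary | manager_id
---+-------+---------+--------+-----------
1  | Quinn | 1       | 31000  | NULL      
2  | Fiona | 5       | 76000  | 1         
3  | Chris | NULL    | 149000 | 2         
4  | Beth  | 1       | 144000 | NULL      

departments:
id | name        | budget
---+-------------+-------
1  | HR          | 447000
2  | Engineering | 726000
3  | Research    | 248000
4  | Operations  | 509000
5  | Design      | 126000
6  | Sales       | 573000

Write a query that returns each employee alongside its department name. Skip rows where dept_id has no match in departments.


INNER JOIN keeps only employees rows whose dept_id matches an id in departments. Walk through each employee:
  - employee 1 (Quinn): dept_id=1 -> matches HR
  - employee 2 (Fiona): dept_id=5 -> matches Design
  - employee 3 (Chris): dept_id=NULL, no match -> dropped
  - employee 4 (Beth): dept_id=1 -> matches HR
So 1 of 4 rows is dropped.

SQL:
SELECT a.name, b.name AS department
FROM employees a
INNER JOIN departments b ON a.dept_id = b.id

Result:
name  | department
------+-----------
Quinn | HR        
Fiona | Design    
Beth  | HR        


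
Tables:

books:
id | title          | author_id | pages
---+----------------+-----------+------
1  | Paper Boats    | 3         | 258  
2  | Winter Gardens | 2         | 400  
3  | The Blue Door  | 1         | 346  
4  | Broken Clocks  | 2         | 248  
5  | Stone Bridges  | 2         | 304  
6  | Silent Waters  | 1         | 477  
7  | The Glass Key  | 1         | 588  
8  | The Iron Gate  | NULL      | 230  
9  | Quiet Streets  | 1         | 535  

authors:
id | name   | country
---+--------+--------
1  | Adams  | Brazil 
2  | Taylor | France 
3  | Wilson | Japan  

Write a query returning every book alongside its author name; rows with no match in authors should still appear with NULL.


LEFT JOIN keeps every row from books (the left table); where author_id has no match in authors, the author columns become NULL. Walk through each book:
  - book 1 (Paper Boats): author_id=3 -> matches Wilson
  - book 2 (Winter Gardens): author_id=2 -> matches Taylor
  - book 3 (The Blue Door): author_id=1 -> matches Adams
  - book 4 (Broken Clocks): author_id=2 -> matches Taylor
  - book 5 (Stone Bridges): author_id=2 -> matches Taylor
  - book 6 (Silent Waters): author_id=1 -> matches Adams
  - book 7 (The Glass Key): author_id=1 -> matches Adams
  - book 8 (The Iron Gate): author_id=NULL, no match -> kept with NULL
  - book 9 (Quiet Streets): author_id=1 -> matches Adams
All 9 rows appear; 1 has NULL author.

SQL:
SELECT a.title, b.name AS author
FROM books a
LEFT JOIN authors b ON a.author_id = b.id

Result:
title          | author
---------------+-------
Paper Boats    | Wilson
Winter Gardens | Taylor
The Blue Door  | Adams 
Broken Clocks  | Taylor
Stone Bridges  | Taylor
Silent Waters  | Adams 
The Glass Key  | Adams 
The Iron Gate  | NULL  
Quiet Streets  | Adams 


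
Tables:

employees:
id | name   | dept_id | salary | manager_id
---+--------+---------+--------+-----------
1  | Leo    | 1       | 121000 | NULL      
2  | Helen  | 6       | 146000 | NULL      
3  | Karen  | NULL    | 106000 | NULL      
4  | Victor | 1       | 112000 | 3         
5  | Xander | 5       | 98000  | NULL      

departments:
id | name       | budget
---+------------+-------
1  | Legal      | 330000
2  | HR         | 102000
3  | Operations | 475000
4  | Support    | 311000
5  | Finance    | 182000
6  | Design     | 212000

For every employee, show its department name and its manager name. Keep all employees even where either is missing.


Two LEFT JOINs from the same base table employees: one to departments via dept_id, one to employees itself via manager_id. Both are LEFT so every employee is preserved.
Match against departments:
  - employee 1 (Leo): dept_id=1 -> matches Legal
  - employee 2 (Helen): dept_id=6 -> matches Design
  - employee 3 (Karen): dept_id=NULL, no match -> kept with NULL
  - employee 4 (Victor): dept_id=1 -> matches Legal
  - employee 5 (Xander): dept_id=5 -> matches Finance
Match against employees (self):
  - employee 1 (Leo): manager_id=NULL -> NULL
  - employee 2 (Helen): manager_id=NULL -> NULL
  - employee 3 (Karen): manager_id=NULL -> NULL
  - employee 4 (Victor): manager_id=3 -> Karen
  - employee 5 (Xander): manager_id=NULL -> NULL

SQL:
SELECT a.name, b.name AS department, c.name AS manager
FROM employees a
LEFT JOIN departments b ON a.dept_id = b.id
LEFT JOIN employees c ON a.manager_id = c.id

Result:
name   | department | manager
-------+------------+--------
Leo    | Legal      | NULL   
Helen  | Design     | NULL   
Karen  | NULL       | NULL   
Victor | Legal      | Karen  
Xander | Finance    | NULL   


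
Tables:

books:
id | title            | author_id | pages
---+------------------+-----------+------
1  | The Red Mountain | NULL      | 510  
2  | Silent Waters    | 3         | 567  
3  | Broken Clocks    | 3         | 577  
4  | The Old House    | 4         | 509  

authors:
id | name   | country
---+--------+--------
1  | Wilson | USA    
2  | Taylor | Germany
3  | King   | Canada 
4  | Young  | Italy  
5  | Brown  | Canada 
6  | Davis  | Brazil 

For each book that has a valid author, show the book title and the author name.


INNER JOIN keeps only books rows whose author_id matches an id in authors. Walk through each book:
  - book 1 (The Red Mountain): author_id=NULL, no match -> dropped
  - book 2 (Silent Waters): author_id=3 -> matches King
  - book 3 (Broken Clocks): author_id=3 -> matches King
  - book 4 (The Old House): author_id=4 -> matches Young
So 1 of 4 rows is dropped.

SQL:
SELECT a.title, b.name AS author
FROM books a
INNER JOIN authors b ON a.author_id = b.id

Result:
title         | author
--------------+-------
Silent Waters | King  
Broken Clocks | King  
The Old House | Young 


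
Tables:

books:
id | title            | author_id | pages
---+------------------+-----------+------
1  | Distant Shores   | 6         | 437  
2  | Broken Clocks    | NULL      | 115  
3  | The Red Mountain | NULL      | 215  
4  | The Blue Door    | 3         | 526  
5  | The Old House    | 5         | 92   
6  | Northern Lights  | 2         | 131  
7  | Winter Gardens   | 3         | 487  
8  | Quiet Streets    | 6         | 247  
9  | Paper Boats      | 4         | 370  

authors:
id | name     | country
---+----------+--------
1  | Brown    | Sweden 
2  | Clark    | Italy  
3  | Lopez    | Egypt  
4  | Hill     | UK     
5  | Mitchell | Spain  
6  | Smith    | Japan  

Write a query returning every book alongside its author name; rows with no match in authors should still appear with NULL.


LEFT JOIN keeps every row from books (the left table); where author_id has no match in authors, the author columns become NULL. Walk through each book:
  - book 1 (Distant Shores): author_id=6 -> matches Smith
  - book 2 (Broken Clocks): author_id=NULL, no match -> kept with NULL
  - book 3 (The Red Mountain): author_id=NULL, no match -> kept with NULL
  - book 4 (The Blue Door): author_id=3 -> matches Lopez
  - book 5 (The Old House): author_id=5 -> matches Mitchell
  - book 6 (Northern Lights): author_id=2 -> matches Clark
  - book 7 (Winter Gardens): author_id=3 -> matches Lopez
  - book 8 (Quiet Streets): author_id=6 -> matches Smith
  - book 9 (Paper Boats): author_id=4 -> matches Hill
All 9 rows appear; 2 have NULL author.

SQL:
SELECT a.title, b.name AS author
FROM books a
LEFT JOIN authors b ON a.author_id = b.id

Result:
title            | author  
-----------------+---------
Distant Shores   | Smith   
Broken Clocks    | NULL    
The Red Mountain | NULL    
The Blue Door    | Lopez   
The Old House    | Mitchell
Northern Lights  | Clark   
Winter Gardens   | Lopez   
Quiet Streets    | Smith   
Paper Boats      | Hill    


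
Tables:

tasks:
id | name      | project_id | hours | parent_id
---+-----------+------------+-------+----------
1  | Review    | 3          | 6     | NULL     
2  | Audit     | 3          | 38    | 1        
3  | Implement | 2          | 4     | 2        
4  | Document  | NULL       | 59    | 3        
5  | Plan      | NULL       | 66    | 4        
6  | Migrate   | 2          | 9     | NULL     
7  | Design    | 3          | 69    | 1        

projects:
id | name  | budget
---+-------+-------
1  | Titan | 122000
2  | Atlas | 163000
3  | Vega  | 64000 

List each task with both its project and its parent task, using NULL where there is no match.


Two LEFT JOINs from the same base table tasks: one to projects via project_id, one to tasks itself via parent_id. Both are LEFT so every task is preserved.
Match against projects:
  - task 1 (Review): project_id=3 -> matches Vega
  - task 2 (Audit): project_id=3 -> matches Vega
  - task 3 (Implement): project_id=2 -> matches Atlas
  - task 4 (Document): project_id=NULL, no match -> kept with NULL
  - task 5 (Plan): project_id=NULL, no match -> kept with NULL
  - task 6 (Migrate): project_id=2 -> matches Atlas
  - task 7 (Design): project_id=3 -> matches Vega
Match against tasks (self):
  - task 1 (Review): parent_id=NULL -> NULL
  - task 2 (Audit): parent_id=1 -> Review
  - task 3 (Implement): parent_id=2 -> Audit
  - task 4 (Document): parent_id=3 -> Implement
  - task 5 (Plan): parent_id=4 -> Document
  - task 6 (Migrate): parent_id=NULL -> NULL
  - task 7 (Design): parent_id=1 -> Review

SQL:
SELECT a.name, b.name AS project, c.name AS parent
FROM tasks a
LEFT JOIN projects b ON a.project_id = b.id
LEFT JOIN tasks c ON a.parent_id = c.id

Result:
name      | project | parent   
----------+---------+----------
Review    | Vega    | NULL     
Audit     | Vega    | Review   
Implement | Atlas   | Audit    
Document  | NULL    | Implement
Plan      | NULL    | Document 
Migrate   | Atlas   | NULL     
Design    | Vega    | Review   


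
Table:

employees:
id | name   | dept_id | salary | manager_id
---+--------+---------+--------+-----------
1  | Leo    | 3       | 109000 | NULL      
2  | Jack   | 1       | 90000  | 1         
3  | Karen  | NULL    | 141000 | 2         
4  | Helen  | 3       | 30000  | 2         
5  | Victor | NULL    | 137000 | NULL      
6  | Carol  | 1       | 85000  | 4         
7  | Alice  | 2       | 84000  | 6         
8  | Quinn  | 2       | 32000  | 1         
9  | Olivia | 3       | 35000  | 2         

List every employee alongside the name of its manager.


This is a self-join: employees is joined to a second copy of itself, matching each row's manager_id to another row's id. Use LEFT JOIN so rows with manager_id=NULL are kept.
  - employee 1 (Leo): manager_id=NULL -> NULL
  - employee 2 (Jack): manager_id=1 -> Leo
  - employee 3 (Karen): manager_id=2 -> Jack
  - employee 4 (Helen): manager_id=2 -> Jack
  - employee 5 (Victor): manager_id=NULL -> NULL
  - employee 6 (Carol): manager_id=4 -> Helen
  - employee 7 (Alice): manager_id=6 -> Carol
  - employee 8 (Quinn): manager_id=1 -> Leo
  - employee 9 (Olivia): manager_id=2 -> Jack

SQL:
SELECT a.name AS item, b.name AS manager
FROM employees a
LEFT JOIN employees b ON a.manager_id = b.id

Result:
item   | manager
-------+--------
Leo    | NULL   
Jack   | Leo    
Karen  | Jack   
Helen  | Jack   
Victor | NULL   
Carol  | Helen  
Alice  | Carol  
Quinn  | Leo    
Olivia | Jack   


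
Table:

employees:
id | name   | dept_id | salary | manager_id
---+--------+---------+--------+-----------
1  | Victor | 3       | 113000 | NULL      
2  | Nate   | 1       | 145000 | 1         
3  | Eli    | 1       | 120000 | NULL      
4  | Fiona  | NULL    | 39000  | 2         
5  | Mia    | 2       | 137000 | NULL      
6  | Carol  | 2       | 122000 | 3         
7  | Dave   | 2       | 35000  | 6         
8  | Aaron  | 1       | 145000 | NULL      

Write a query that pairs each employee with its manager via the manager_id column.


This is a self-join: employees is joined to a second copy of itself, matching each row's manager_id to another row's id. Use LEFT JOIN so rows with manager_id=NULL are kept.
  - employee 1 (Victor): manager_id=NULL -> NULL
  - employee 2 (Nate): manager_id=1 -> Victor
  - employee 3 (Eli): manager_id=NULL -> NULL
  - employee 4 (Fiona): manager_id=2 -> Nate
  - employee 5 (Mia): manager_id=NULL -> NULL
  - employee 6 (Carol): manager_id=3 -> Eli
  - employee 7 (Dave): manager_id=6 -> Carol
  - employee 8 (Aaron): manager_id=NULL -> NULL

SQL:
SELECT a.name AS item, b.name AS manager
FROM employees a
LEFT JOIN employees b ON a.manager_id = b.id

Result:
item   | manager
-------+--------
Victor | NULL   
Nate   | Victor 
Eli    | NULL   
Fiona  | Nate   
Mia    | NULL   
Carol  | Eli    
Dave   | Carol  
Aaron  | NULL   


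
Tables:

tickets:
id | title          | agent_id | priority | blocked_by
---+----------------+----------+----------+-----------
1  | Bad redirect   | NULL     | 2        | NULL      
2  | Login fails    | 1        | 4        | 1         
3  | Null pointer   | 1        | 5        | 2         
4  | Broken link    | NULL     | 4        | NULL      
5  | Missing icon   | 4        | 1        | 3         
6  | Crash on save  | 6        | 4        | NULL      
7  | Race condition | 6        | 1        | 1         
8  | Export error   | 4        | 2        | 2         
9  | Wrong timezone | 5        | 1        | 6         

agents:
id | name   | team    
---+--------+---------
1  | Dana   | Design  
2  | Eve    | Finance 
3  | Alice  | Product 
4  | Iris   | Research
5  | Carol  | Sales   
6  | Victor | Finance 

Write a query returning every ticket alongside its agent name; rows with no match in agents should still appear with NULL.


LEFT JOIN keeps every row from tickets (the left table); where agent_id has no match in agents, the agent columns become NULL. Walk through each ticket:
  - ticket 1 (Bad redirect): agent_id=NULL, no match -> kept with NULL
  - ticket 2 (Login fails): agent_id=1 -> matches Dana
  - ticket 3 (Null pointer): agent_id=1 -> matches Dana
  - ticket 4 (Broken link): agent_id=NULL, no match -> kept with NULL
  - ticket 5 (Missing icon): agent_id=4 -> matches Iris
  - ticket 6 (Crash on save): agent_id=6 -> matches Victor
  - ticket 7 (Race condition): agent_id=6 -> matches Victor
  - ticket 8 (Export error): agent_id=4 -> matches Iris
  - ticket 9 (Wrong timezone): agent_id=5 -> matches Carol
All 9 rows appear; 2 have NULL agent.

SQL:
SELECT a.title, b.name AS agent
FROM tickets a
LEFT JOIN agents b ON a.agent_id = b.id

Result:
title          | agent 
---------------+-------
Bad redirect   | NULL  
Login fails    | Dana  
Null pointer   | Dana  
Broken link    | NULL  
Missing icon   | Iris  
Crash on save  | Victor
Race condition | Victor
Export error   | Iris  
Wrong timezone | Carol 
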